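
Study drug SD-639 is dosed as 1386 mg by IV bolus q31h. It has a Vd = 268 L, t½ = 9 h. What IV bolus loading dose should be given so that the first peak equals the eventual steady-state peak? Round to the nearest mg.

1526 mg

f = (1/2)^(31/9) ≈ 0.091858; accumulation ratio R = 1/(1−f) ≈ 1.10115.
Loading dose to hit Cmax,ss on first dose: D_load = D_maint·R ≈ 1386 × 1.10115 ≈ 1526.19 mg.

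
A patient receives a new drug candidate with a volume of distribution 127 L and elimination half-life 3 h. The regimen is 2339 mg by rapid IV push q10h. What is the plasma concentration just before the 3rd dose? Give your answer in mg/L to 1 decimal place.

f = (1/2)^(τ/t½) = (1/2)^(10/3) ≈ 0.0992.
C₀ = D/Vd = 2339/127 ≈ 18.417 mg/L.
Before the 3rd dose, 2 doses have been given. Superposition: Cmin = C₀·(f + f²).
≈ 18.417 × (0.0992 + 0.0098) ≈ 18.417 × 0.1090 ≈ 2.007 mg/L.

2.0 mg/L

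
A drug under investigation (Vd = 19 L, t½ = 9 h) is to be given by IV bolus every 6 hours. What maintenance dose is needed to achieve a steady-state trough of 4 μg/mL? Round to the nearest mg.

45 mg

τ/t½ = 6/9 ≈ 0.66667, so f = (1/2)^(6/9) ≈ 0.629961.
Cmin,ss = (D/Vd)·f/(1−f), so D = Cmin,ss·Vd·(1−f)/f.
D = 4 × 19 × (1−f)/f ≈ 4 × 19 × 0.58740 ≈ 44.64 mg.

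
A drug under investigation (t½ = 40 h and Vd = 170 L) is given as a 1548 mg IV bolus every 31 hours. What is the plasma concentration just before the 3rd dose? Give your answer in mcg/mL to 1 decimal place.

f = (1/2)^(τ/t½) = (1/2)^(31/40) ≈ 0.5844.
C₀ = D/Vd = 1548/170 ≈ 9.106 mcg/mL.
Before the 3rd dose, 2 doses have been given. Superposition: Cmin = C₀·(f + f²).
≈ 9.106 × (0.5844 + 0.3415) ≈ 9.106 × 0.9259 ≈ 8.431 mcg/mL.

8.4 mcg/mL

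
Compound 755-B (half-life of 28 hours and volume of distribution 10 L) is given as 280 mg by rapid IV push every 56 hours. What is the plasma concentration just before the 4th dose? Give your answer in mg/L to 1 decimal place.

9.2 mg/L

f = (1/2)^(τ/t½) = (1/2)^(56/28) ≈ 0.2500.
C₀ = D/Vd = 280/10 ≈ 28.000 mg/L.
Before the 4th dose, 3 doses have been given. Superposition: Cmin = C₀·(f + f² + … + f^3).
≈ 28.000 × (0.2500 + 0.0625 + 0.0156) ≈ 28.000 × 0.3281 ≈ 9.187 mg/L.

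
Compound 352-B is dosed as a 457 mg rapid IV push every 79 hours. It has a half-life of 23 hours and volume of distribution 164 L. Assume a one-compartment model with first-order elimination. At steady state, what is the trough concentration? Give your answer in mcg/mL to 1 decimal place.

Over one 79-h interval, 79/23 ≈ 3.4348 half-lives elapse, leaving f ≈ 0.0925 of each dose.
At steady state, accumulation factor R = 1/(1 − e^(−kτ)) ≈ 1.1019.
Single-dose peak C₀ = D/Vd = 457/164 ≈ 2.787 mcg/mL.
Steady-state peak Cmax,ss = C₀·R ≈ 2.787 × 1.1019 ≈ 3.071 mcg/mL.
One interval later, Cmin,ss = Cmax,ss·e^(−kτ) ≈ 3.071 × 0.0925 ≈ 0.284 mcg/mL.

0.3 mcg/mL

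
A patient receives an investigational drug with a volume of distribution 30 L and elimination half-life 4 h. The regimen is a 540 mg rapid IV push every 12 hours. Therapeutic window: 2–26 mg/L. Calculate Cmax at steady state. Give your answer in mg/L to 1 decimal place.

The dosing interval is 3 half-lives, so f = 2^(−3) = 0.125.
At steady state, R = 1/(1 − 0.125) = 8/7.
Single-dose peak C₀ = D/Vd = 540/30 = 18 mg/L.
Steady-state peak Cmax,ss = C₀·R = 18 × 8/7 ≈ 20.571 mg/L.
Peak 20.6 mg/L vs MTC 26 mg/L: below toxic threshold.

20.6 mg/L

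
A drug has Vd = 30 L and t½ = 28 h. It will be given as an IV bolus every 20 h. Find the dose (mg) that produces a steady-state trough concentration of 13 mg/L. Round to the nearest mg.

250 mg

τ/t½ = 20/28 ≈ 0.71429, so f = (1/2)^(20/28) ≈ 0.609507.
Cmin,ss = (D/Vd)·f/(1−f), so D = Cmin,ss·Vd·(1−f)/f.
D = 13 × 30 × (1−f)/f ≈ 13 × 30 × 0.64067 ≈ 249.86 mg.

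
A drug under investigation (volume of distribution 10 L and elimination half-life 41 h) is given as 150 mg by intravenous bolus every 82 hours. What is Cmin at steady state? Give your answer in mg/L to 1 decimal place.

5.0 mg/L

τ = 82 h = 2 half-lives, so f = (1/2)^2 = 0.25.
At steady state, R = 1/(1 − 0.25) = 4/3.
Single-dose peak C₀ = D/Vd = 150/10 = 15 mg/L.
Steady-state peak Cmax,ss = C₀·R = 15 × 4/3 ≈ 20.000 mg/L.
Steady-state trough Cmin,ss = Cmax,ss·f ≈ 20.000 × 0.25 ≈ 5.000 mg/L.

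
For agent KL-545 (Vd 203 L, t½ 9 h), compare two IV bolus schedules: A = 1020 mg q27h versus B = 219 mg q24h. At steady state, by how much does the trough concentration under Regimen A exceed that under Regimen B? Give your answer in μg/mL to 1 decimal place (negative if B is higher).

0.5 μg/mL

Regimen A: f = (1/2)^(27/9) ≈ 0.1250; Cmin,ss = (1020/203)·f/(1−f) ≈ 0.718 μg/mL.
Regimen B: f = (1/2)^(24/9) ≈ 0.1575; Cmin,ss = (219/203)·f/(1−f) ≈ 0.202 μg/mL.
Difference ≈ 0.718 − 0.202 ≈ 0.516 μg/mL.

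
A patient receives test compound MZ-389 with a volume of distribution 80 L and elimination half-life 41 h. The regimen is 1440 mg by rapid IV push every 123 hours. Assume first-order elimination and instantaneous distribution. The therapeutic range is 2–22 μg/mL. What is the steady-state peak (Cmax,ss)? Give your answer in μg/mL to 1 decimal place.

τ = 123 h = 3 half-lives, so f = (1/2)^3 = 0.125.
Accumulation ratio R = 1/(1 − f) = 1/0.875 = 8/7.
Single-dose peak C₀ = D/Vd = 1440/80 = 18 μg/mL.
Steady-state peak Cmax,ss = C₀·R = 18 × 8/7 ≈ 20.571 μg/mL.
Peak 20.6 μg/mL vs MTC 22 μg/mL: below toxic threshold.

20.6 μg/mL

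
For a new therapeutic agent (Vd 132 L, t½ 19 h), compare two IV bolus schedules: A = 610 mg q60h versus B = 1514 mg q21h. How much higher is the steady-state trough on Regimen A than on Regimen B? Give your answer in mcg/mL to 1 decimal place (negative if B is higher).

Regimen A: f = (1/2)^(60/19) ≈ 0.1120; Cmin,ss = (610/132)·f/(1−f) ≈ 0.583 mcg/mL.
Regimen B: f = (1/2)^(21/19) ≈ 0.4648; Cmin,ss = (1514/132)·f/(1−f) ≈ 9.961 mcg/mL.
Difference ≈ 0.583 − 9.961 ≈ -9.378 mcg/mL.

-9.4 mcg/mL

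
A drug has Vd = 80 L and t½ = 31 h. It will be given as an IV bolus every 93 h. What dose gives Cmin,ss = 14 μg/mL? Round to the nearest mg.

τ/t½ = 93/31 ≈ 3, so f = (1/2)^(93/31) ≈ 0.125000.
Cmin,ss = (D/Vd)·f/(1−f), so D = Cmin,ss·Vd·(1−f)/f.
D = 14 × 80 × (1−f)/f ≈ 14 × 80 × 7.00000 ≈ 7840.00 mg.

7840 mg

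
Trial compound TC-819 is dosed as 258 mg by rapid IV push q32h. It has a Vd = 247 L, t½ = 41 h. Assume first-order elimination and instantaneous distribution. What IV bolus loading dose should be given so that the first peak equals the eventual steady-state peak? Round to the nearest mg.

f = (1/2)^(32/41) ≈ 0.582170; accumulation ratio R = 1/(1−f) ≈ 2.39332.
Loading dose to hit Cmax,ss on first dose: D_load = D_maint·R ≈ 258 × 2.39332 ≈ 617.48 mg.

617 mg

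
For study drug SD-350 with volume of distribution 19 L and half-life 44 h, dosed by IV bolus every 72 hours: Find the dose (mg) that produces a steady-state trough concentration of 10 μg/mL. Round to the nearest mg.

τ/t½ = 72/44 ≈ 1.6364, so f = (1/2)^(72/44) ≈ 0.321666.
Cmin,ss = (D/Vd)·f/(1−f), so D = Cmin,ss·Vd·(1−f)/f.
D = 10 × 19 × (1−f)/f ≈ 10 × 19 × 2.10881 ≈ 400.67 mg.

401 mg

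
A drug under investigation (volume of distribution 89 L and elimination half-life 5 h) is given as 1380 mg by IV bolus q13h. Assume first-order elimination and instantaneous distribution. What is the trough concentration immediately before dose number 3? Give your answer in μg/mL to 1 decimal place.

f = (1/2)^(τ/t½) = (1/2)^(13/5) ≈ 0.1649.
C₀ = D/Vd = 1380/89 ≈ 15.506 μg/mL.
Before the 3rd dose, 2 doses have been given. Superposition: Cmin = C₀·(f + f²).
≈ 15.506 × (0.1649 + 0.0272) ≈ 15.506 × 0.1921 ≈ 2.979 μg/mL.

3.0 μg/mL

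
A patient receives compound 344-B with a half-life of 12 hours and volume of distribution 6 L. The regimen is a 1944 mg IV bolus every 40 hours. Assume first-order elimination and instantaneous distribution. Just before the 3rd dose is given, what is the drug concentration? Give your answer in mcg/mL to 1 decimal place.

f = (1/2)^(τ/t½) = (1/2)^(40/12) ≈ 0.0992.
C₀ = D/Vd = 1944/6 ≈ 324.000 mcg/mL.
Before the 3rd dose, 2 doses have been given. Superposition: Cmin = C₀·(f + f²).
≈ 324.000 × (0.0992 + 0.0098) ≈ 324.000 × 0.1090 ≈ 35.316 mcg/mL.

35.3 mcg/mL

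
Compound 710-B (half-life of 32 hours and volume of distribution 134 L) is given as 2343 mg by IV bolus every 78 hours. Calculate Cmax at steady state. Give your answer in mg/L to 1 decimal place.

21.4 mg/L

k = ln2/t½ = ln2/32 ≈ 0.021661 h⁻¹; fraction remaining f = e^(−kτ) = e^(−0.021661×78) ≈ 0.1846.
At steady state, accumulation factor R = 1/(1 − e^(−kτ)) ≈ 1.2264.
Each bolus raises the concentration by D/Vd = 2343/134 ≈ 17.485 mg/L.
Steady-state peak Cmax,ss = C₀·R ≈ 17.485 × 1.2264 ≈ 21.444 mg/L.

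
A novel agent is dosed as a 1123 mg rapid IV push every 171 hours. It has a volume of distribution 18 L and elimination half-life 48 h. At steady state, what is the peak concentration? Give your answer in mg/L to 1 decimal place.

68.2 mg/L

τ/t½ = 171/48 ≈ 3.5625, so fraction remaining f = (1/2)^(171/48) ≈ 0.0846.
Accumulation ratio R = 1/(1 − f) ≈ 1/0.9154 ≈ 1.0924.
Single-dose peak C₀ = D/Vd = 1123/18 ≈ 62.389 mg/L.
Steady-state peak Cmax,ss = C₀·R ≈ 62.389 × 1.0924 ≈ 68.154 mg/L.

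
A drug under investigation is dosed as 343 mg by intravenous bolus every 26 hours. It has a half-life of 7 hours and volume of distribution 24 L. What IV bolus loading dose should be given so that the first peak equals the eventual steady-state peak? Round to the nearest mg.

371 mg

f = (1/2)^(26/7) ≈ 0.076188; accumulation ratio R = 1/(1−f) ≈ 1.08247.
Loading dose to hit Cmax,ss on first dose: D_load = D_maint·R ≈ 343 × 1.08247 ≈ 371.29 mg.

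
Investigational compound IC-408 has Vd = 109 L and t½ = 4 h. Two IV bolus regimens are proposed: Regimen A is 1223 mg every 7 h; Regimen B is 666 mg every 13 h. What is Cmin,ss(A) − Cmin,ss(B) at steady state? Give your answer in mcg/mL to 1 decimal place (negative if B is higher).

Regimen A: f = (1/2)^(7/4) ≈ 0.2973; Cmin,ss = (1223/109)·f/(1−f) ≈ 4.747 mcg/mL.
Regimen B: f = (1/2)^(13/4) ≈ 0.1051; Cmin,ss = (666/109)·f/(1−f) ≈ 0.718 mcg/mL.
Difference ≈ 4.747 − 0.718 ≈ 4.029 mcg/mL.

4.0 mcg/mL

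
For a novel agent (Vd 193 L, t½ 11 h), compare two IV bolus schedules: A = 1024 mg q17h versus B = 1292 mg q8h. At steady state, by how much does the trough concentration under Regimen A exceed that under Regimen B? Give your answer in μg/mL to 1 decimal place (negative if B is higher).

Regimen A: f = (1/2)^(17/11) ≈ 0.3426; Cmin,ss = (1024/193)·f/(1−f) ≈ 2.765 μg/mL.
Regimen B: f = (1/2)^(8/11) ≈ 0.6040; Cmin,ss = (1292/193)·f/(1−f) ≈ 10.210 μg/mL.
Difference ≈ 2.765 − 10.210 ≈ -7.445 μg/mL.

-7.4 μg/mL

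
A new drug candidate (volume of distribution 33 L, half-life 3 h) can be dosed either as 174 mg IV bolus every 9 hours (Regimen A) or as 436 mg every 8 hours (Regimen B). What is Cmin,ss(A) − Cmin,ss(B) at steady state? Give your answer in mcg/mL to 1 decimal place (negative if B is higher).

Regimen A: f = (1/2)^(9/3) ≈ 0.1250; Cmin,ss = (174/33)·f/(1−f) ≈ 0.753 mcg/mL.
Regimen B: f = (1/2)^(8/3) ≈ 0.1575; Cmin,ss = (436/33)·f/(1−f) ≈ 2.470 mcg/mL.
Difference ≈ 0.753 − 2.470 ≈ -1.717 mcg/mL.

-1.7 mcg/mL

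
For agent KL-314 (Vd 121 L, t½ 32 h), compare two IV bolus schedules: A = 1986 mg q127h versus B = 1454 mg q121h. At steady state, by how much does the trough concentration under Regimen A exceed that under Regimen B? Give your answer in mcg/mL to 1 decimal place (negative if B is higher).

Regimen A: f = (1/2)^(127/32) ≈ 0.0639; Cmin,ss = (1986/121)·f/(1−f) ≈ 1.120 mcg/mL.
Regimen B: f = (1/2)^(121/32) ≈ 0.0727; Cmin,ss = (1454/121)·f/(1−f) ≈ 0.942 mcg/mL.
Difference ≈ 1.120 − 0.942 ≈ 0.178 mcg/mL.

0.2 mcg/mL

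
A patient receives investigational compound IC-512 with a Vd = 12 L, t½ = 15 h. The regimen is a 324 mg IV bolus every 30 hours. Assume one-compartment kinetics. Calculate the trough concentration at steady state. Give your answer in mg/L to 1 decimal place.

τ = 30 h = 2 half-lives, so f = (1/2)^2 = 0.25.
At steady state, R = 1/(1 − 0.25) = 4/3.
Single-dose peak C₀ = D/Vd = 324/12 = 27 mg/L.
Steady-state peak Cmax,ss = C₀·R = 27 × 4/3 ≈ 36.000 mg/L.
Steady-state trough Cmin,ss = Cmax,ss·f ≈ 36.000 × 0.25 ≈ 9.000 mg/L.

9.0 mg/L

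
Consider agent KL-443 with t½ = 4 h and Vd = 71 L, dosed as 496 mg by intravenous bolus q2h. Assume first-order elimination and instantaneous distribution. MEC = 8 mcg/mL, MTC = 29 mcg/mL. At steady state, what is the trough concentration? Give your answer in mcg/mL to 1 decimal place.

k = ln2/t½ = ln2/4 ≈ 0.173287 h⁻¹; fraction remaining f = e^(−kτ) = e^(−0.173287×2) ≈ 0.7071.
Each bolus raises the concentration by D/Vd = 496/71 ≈ 6.986 mcg/mL.
Steady-state trough Cmin,ss = C₀·f/(1−f) ≈ 6.986 × 0.7071/0.2929 ≈ 16.865 mcg/mL.
Trough 16.9 mcg/mL vs MEC 8 mcg/mL: adequate.

16.9 mcg/mL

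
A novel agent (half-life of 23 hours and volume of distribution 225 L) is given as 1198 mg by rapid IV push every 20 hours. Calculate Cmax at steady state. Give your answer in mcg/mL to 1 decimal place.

Over one 20-h interval, 20/23 ≈ 0.86957 half-lives elapse, leaving f ≈ 0.5473 of each dose.
Accumulation ratio R = 1/(1 − f) ≈ 1/0.4527 ≈ 2.2090.
Each bolus raises the concentration by D/Vd = 1198/225 ≈ 5.324 mcg/mL.
Steady-state peak Cmax,ss = C₀·R ≈ 5.324 × 2.2090 ≈ 11.761 mcg/mL.

11.8 mcg/mL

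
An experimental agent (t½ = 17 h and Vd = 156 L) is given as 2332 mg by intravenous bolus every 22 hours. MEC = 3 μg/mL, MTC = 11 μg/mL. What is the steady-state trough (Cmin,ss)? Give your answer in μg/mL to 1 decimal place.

10.3 μg/mL

τ/t½ = 22/17 ≈ 1.2941, so fraction remaining f = (1/2)^(22/17) ≈ 0.4078.
At steady state, accumulation factor R = 1/(1 − e^(−kτ)) ≈ 1.6886.
Each bolus raises the concentration by D/Vd = 2332/156 ≈ 14.949 μg/mL.
Cmax,ss = C₀/(1 − f) ≈ 14.949/0.5922 ≈ 25.243 μg/mL.
One interval later, Cmin,ss = Cmax,ss·e^(−kτ) ≈ 25.243 × 0.4078 ≈ 10.294 μg/mL.
Trough 10.3 μg/mL vs MEC 3 μg/mL: adequate.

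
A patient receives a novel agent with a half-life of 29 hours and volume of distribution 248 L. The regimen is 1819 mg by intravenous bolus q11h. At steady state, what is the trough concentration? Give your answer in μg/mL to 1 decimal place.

24.4 μg/mL

Over one 11-h interval, 11/29 ≈ 0.37931 half-lives elapse, leaving f ≈ 0.7688 of each dose.
At steady state, accumulation factor R = 1/(1 − e^(−kτ)) ≈ 4.3253.
Each bolus raises the concentration by D/Vd = 1819/248 ≈ 7.335 μg/mL.
Cmax,ss = C₀/(1 − f) ≈ 7.335/0.2312 ≈ 31.726 μg/mL.
One interval later, Cmin,ss = Cmax,ss·e^(−kτ) ≈ 31.726 × 0.7688 ≈ 24.391 μg/mL.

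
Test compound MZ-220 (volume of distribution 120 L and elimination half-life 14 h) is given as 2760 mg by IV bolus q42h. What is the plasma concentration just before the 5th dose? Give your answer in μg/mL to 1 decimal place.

f = (1/2)^(τ/t½) = (1/2)^(42/14) ≈ 0.1250.
C₀ = D/Vd = 2760/120 ≈ 23.000 μg/mL.
Before the 5th dose, 4 doses have been given. Superposition: Cmin = C₀·(f + f² + … + f^4).
≈ 23.000 × (0.1250 + 0.0156 + 0.0020 + 0.0002) ≈ 23.000 × 0.1428 ≈ 3.284 μg/mL.

3.3 μg/mL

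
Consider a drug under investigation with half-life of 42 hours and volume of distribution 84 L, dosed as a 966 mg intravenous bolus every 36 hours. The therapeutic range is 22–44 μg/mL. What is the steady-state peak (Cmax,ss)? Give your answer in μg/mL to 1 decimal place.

25.7 μg/mL

k = ln2/t½ = ln2/42 ≈ 0.016504 h⁻¹; fraction remaining f = e^(−kτ) = e^(−0.016504×36) ≈ 0.5520.
At steady state, accumulation factor R = 1/(1 − e^(−kτ)) ≈ 2.2321.
Single-dose peak C₀ = D/Vd = 966/84 ≈ 11.500 μg/mL.
Cmax,ss = C₀/(1 − f) ≈ 11.500/0.4480 ≈ 25.670 μg/mL.
Peak 25.7 μg/mL vs MTC 44 μg/mL: below toxic threshold.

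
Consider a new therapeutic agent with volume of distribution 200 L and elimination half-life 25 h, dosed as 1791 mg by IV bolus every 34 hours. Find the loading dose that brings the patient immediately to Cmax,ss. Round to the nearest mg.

f = (1/2)^(34/25) ≈ 0.389582; accumulation ratio R = 1/(1−f) ≈ 1.63822.
Loading dose to hit Cmax,ss on first dose: D_load = D_maint·R ≈ 1791 × 1.63822 ≈ 2934.05 mg.

2934 mg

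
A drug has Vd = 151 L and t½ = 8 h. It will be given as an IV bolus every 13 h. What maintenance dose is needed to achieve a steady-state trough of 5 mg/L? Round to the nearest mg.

τ/t½ = 13/8 ≈ 1.625, so f = (1/2)^(13/8) ≈ 0.324210.
Cmin,ss = (D/Vd)·f/(1−f), so D = Cmin,ss·Vd·(1−f)/f.
D = 5 × 151 × (1−f)/f ≈ 5 × 151 × 2.08442 ≈ 1573.74 mg.

1574 mg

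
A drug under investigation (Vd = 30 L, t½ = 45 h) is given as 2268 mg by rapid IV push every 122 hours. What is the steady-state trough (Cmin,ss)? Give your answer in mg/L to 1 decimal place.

13.6 mg/L

Over one 122-h interval, 122/45 ≈ 2.7111 half-lives elapse, leaving f ≈ 0.1527 of each dose.
Accumulation ratio R = 1/(1 − f) ≈ 1/0.8473 ≈ 1.1802.
Each bolus raises the concentration by D/Vd = 2268/30 ≈ 75.600 mg/L.
Cmax,ss = C₀/(1 − f) ≈ 75.600/0.8473 ≈ 89.225 mg/L.
One interval later, Cmin,ss = Cmax,ss·e^(−kτ) ≈ 89.225 × 0.1527 ≈ 13.625 mg/L.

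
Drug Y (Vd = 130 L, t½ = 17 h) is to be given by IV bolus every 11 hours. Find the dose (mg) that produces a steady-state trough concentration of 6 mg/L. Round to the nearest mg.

441 mg

τ/t½ = 11/17 ≈ 0.64706, so f = (1/2)^(11/17) ≈ 0.638581.
Cmin,ss = (D/Vd)·f/(1−f), so D = Cmin,ss·Vd·(1−f)/f.
D = 6 × 130 × (1−f)/f ≈ 6 × 130 × 0.56597 ≈ 441.46 mg.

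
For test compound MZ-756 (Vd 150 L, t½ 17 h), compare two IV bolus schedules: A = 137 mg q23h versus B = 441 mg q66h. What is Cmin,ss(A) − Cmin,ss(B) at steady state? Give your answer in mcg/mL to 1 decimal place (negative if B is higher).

Regimen A: f = (1/2)^(23/17) ≈ 0.3915; Cmin,ss = (137/150)·f/(1−f) ≈ 0.588 mcg/mL.
Regimen B: f = (1/2)^(66/17) ≈ 0.0678; Cmin,ss = (441/150)·f/(1−f) ≈ 0.214 mcg/mL.
Difference ≈ 0.588 − 0.214 ≈ 0.374 mcg/mL.

0.4 mcg/mL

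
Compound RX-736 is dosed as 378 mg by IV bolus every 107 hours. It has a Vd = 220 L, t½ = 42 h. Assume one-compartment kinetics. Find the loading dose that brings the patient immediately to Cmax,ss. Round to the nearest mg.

456 mg

f = (1/2)^(107/42) ≈ 0.171037; accumulation ratio R = 1/(1−f) ≈ 1.20633.
Loading dose to hit Cmax,ss on first dose: D_load = D_maint·R ≈ 378 × 1.20633 ≈ 455.99 mg.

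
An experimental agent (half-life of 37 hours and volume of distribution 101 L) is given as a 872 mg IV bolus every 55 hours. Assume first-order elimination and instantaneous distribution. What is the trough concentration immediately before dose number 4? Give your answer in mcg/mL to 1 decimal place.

4.6 mcg/mL

f = (1/2)^(τ/t½) = (1/2)^(55/37) ≈ 0.3569.
C₀ = D/Vd = 872/101 ≈ 8.634 mcg/mL.
Before the 4th dose, 3 doses have been given. Superposition: Cmin = C₀·(f + f² + … + f^3).
≈ 8.634 × (0.3569 + 0.1274 + 0.0455) ≈ 8.634 × 0.5298 ≈ 4.574 mcg/mL.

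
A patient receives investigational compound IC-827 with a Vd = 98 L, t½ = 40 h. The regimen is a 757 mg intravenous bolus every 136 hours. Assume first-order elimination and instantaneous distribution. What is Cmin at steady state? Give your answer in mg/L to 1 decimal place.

Over one 136-h interval, 136/40 ≈ 3.4 half-lives elapse, leaving f ≈ 0.0947 of each dose.
At steady state, accumulation factor R = 1/(1 − e^(−kτ)) ≈ 1.1046.
Each bolus raises the concentration by D/Vd = 757/98 ≈ 7.724 mg/L.
Cmax,ss = C₀/(1 − f) ≈ 7.724/0.9053 ≈ 8.532 mg/L.
One interval later, Cmin,ss = Cmax,ss·e^(−kτ) ≈ 8.532 × 0.0947 ≈ 0.808 mg/L.

0.8 mg/L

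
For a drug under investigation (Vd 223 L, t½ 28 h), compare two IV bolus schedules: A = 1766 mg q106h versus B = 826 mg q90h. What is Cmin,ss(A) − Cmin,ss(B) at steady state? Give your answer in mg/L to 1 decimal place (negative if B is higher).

0.2 mg/L

Regimen A: f = (1/2)^(106/28) ≈ 0.0725; Cmin,ss = (1766/223)·f/(1−f) ≈ 0.619 mg/L.
Regimen B: f = (1/2)^(90/28) ≈ 0.1077; Cmin,ss = (826/223)·f/(1−f) ≈ 0.447 mg/L.
Difference ≈ 0.619 − 0.447 ≈ 0.172 mg/L.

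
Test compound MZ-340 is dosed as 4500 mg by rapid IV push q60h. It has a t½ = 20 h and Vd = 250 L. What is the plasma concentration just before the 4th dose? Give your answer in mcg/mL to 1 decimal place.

f = (1/2)^(τ/t½) = (1/2)^(60/20) ≈ 0.1250.
C₀ = D/Vd = 4500/250 ≈ 18.000 mcg/mL.
Before the 4th dose, 3 doses have been given. Superposition: Cmin = C₀·(f + f² + … + f^3).
≈ 18.000 × (0.1250 + 0.0156 + 0.0020) ≈ 18.000 × 0.1426 ≈ 2.567 mcg/mL.

2.6 mcg/mL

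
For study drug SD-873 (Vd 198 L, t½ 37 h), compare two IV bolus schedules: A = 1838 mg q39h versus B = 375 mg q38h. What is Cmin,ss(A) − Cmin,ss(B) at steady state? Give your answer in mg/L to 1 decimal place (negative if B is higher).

6.8 mg/L

Regimen A: f = (1/2)^(39/37) ≈ 0.4816; Cmin,ss = (1838/198)·f/(1−f) ≈ 8.624 mg/L.
Regimen B: f = (1/2)^(38/37) ≈ 0.4907; Cmin,ss = (375/198)·f/(1−f) ≈ 1.825 mg/L.
Difference ≈ 8.624 − 1.825 ≈ 6.799 mg/L.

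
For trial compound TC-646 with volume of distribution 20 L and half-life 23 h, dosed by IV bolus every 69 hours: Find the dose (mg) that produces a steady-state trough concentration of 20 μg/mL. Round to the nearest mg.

2800 mg

τ/t½ = 69/23 ≈ 3, so f = (1/2)^(69/23) ≈ 0.125000.
Cmin,ss = (D/Vd)·f/(1−f), so D = Cmin,ss·Vd·(1−f)/f.
D = 20 × 20 × (1−f)/f ≈ 20 × 20 × 7.00000 ≈ 2800.00 mg.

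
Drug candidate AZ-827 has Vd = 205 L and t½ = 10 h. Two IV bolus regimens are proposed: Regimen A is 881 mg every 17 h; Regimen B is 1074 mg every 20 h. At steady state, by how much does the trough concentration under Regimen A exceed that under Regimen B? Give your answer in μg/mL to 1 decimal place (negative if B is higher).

Regimen A: f = (1/2)^(17/10) ≈ 0.3078; Cmin,ss = (881/205)·f/(1−f) ≈ 1.911 μg/mL.
Regimen B: f = (1/2)^(20/10) ≈ 0.2500; Cmin,ss = (1074/205)·f/(1−f) ≈ 1.746 μg/mL.
Difference ≈ 1.911 − 1.746 ≈ 0.165 μg/mL.

0.2 μg/mL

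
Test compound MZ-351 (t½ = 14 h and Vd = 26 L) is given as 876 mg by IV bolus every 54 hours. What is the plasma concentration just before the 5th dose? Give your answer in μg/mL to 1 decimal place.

f = (1/2)^(τ/t½) = (1/2)^(54/14) ≈ 0.0690.
C₀ = D/Vd = 876/26 ≈ 33.692 μg/mL.
Before the 5th dose, 4 doses have been given. Superposition: Cmin = C₀·(f + f² + … + f^4).
≈ 33.692 × (0.0690 + 0.0048 + 0.0003 + 0.0000) ≈ 33.692 × 0.0741 ≈ 2.497 μg/mL.

2.5 μg/mL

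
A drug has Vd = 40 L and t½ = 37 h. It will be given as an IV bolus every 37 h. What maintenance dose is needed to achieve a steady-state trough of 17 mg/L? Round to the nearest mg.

τ/t½ = 37/37 ≈ 1, so f = (1/2)^(37/37) ≈ 0.500000.
Cmin,ss = (D/Vd)·f/(1−f), so D = Cmin,ss·Vd·(1−f)/f.
D = 17 × 40 × (1−f)/f ≈ 17 × 40 × 1.00000 ≈ 680.00 mg.

680 mg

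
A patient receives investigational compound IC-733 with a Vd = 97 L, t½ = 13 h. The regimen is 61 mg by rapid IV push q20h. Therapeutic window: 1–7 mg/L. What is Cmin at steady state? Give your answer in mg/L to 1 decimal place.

Over one 20-h interval, 20/13 ≈ 1.5385 half-lives elapse, leaving f ≈ 0.3443 of each dose.
Each bolus raises the concentration by D/Vd = 61/97 ≈ 0.629 mg/L.
Steady-state trough Cmin,ss = C₀·f/(1−f) ≈ 0.629 × 0.3443/0.6557 ≈ 0.330 mg/L.
Trough 0.3 mg/L vs MEC 1 mg/L: subtherapeutic.

0.3 mg/L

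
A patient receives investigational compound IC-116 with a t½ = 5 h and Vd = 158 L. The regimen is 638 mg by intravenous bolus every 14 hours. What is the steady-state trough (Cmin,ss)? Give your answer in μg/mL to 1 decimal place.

0.7 μg/mL

τ/t½ = 14/5 ≈ 2.8, so fraction remaining f = (1/2)^(14/5) ≈ 0.1436.
Each bolus raises the concentration by D/Vd = 638/158 ≈ 4.038 μg/mL.
Steady-state trough Cmin,ss = C₀·f/(1−f) ≈ 4.038 × 0.1436/0.8564 ≈ 0.677 μg/mL.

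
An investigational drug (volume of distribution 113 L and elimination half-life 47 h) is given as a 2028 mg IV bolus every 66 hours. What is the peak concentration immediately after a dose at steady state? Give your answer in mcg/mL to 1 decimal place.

28.8 mcg/mL

Over one 66-h interval, 66/47 ≈ 1.4043 half-lives elapse, leaving f ≈ 0.3778 of each dose.
At steady state, accumulation factor R = 1/(1 − e^(−kτ)) ≈ 1.6072.
Single-dose peak C₀ = D/Vd = 2028/113 ≈ 17.947 mcg/mL.
Steady-state peak Cmax,ss = C₀·R ≈ 17.947 × 1.6072 ≈ 28.844 mcg/mL.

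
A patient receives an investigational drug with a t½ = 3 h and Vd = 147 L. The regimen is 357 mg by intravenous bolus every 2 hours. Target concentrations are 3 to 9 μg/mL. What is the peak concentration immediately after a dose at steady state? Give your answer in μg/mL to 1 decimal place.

6.6 μg/mL

k = ln2/t½ = ln2/3 ≈ 0.231049 h⁻¹; fraction remaining f = e^(−kτ) = e^(−0.231049×2) ≈ 0.6300.
At steady state, accumulation factor R = 1/(1 − e^(−kτ)) ≈ 2.7027.
Each bolus raises the concentration by D/Vd = 357/147 ≈ 2.429 μg/mL.
Cmax,ss = C₀/(1 − f) ≈ 2.429/0.3700 ≈ 6.565 μg/mL.
Peak 6.6 μg/mL vs MTC 9 μg/mL: below toxic threshold.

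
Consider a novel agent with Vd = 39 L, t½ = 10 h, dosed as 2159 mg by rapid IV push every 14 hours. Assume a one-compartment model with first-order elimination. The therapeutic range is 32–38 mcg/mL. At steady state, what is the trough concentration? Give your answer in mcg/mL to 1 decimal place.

33.8 mcg/mL

τ/t½ = 14/10 ≈ 1.4, so fraction remaining f = (1/2)^(14/10) ≈ 0.3789.
Single-dose peak C₀ = D/Vd = 2159/39 ≈ 55.359 mcg/mL.
Steady-state trough Cmin,ss = C₀·f/(1−f) ≈ 55.359 × 0.3789/0.6211 ≈ 33.772 mcg/mL.
Trough 33.8 mcg/mL vs MEC 32 mcg/mL: adequate.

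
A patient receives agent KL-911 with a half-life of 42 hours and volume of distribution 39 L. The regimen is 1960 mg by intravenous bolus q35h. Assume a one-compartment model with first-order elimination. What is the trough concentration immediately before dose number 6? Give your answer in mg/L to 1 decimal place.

60.7 mg/L

f = (1/2)^(τ/t½) = (1/2)^(35/42) ≈ 0.5612.
C₀ = D/Vd = 1960/39 ≈ 50.256 mg/L.
Before the 6th dose, 5 doses have been given. Superposition: Cmin = C₀·(f + f² + … + f^5).
≈ 50.256 × (0.5612 + 0.3149 + 0.1767 + 0.0992 + 0.0557) ≈ 50.256 × 1.2077 ≈ 60.694 mg/L.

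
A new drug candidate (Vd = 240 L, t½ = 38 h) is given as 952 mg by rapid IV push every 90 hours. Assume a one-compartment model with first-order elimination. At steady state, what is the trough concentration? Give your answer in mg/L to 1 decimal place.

τ/t½ = 90/38 ≈ 2.3684, so fraction remaining f = (1/2)^(90/38) ≈ 0.1937.
Single-dose peak C₀ = D/Vd = 952/240 ≈ 3.967 mg/L.
Steady-state trough Cmin,ss = C₀·f/(1−f) ≈ 3.967 × 0.1937/0.8063 ≈ 0.953 mg/L.

1.0 mg/L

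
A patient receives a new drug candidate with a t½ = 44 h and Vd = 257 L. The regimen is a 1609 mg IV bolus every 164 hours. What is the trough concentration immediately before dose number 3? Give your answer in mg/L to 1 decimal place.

f = (1/2)^(τ/t½) = (1/2)^(164/44) ≈ 0.0755.
C₀ = D/Vd = 1609/257 ≈ 6.261 mg/L.
Before the 3rd dose, 2 doses have been given. Superposition: Cmin = C₀·(f + f²).
≈ 6.261 × (0.0755 + 0.0057) ≈ 6.261 × 0.0812 ≈ 0.508 mg/L.

0.5 mg/L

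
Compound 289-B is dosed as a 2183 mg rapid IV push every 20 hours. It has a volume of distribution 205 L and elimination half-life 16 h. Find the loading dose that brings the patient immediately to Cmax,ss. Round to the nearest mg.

f = (1/2)^(20/16) ≈ 0.420448; accumulation ratio R = 1/(1−f) ≈ 1.72547.
Loading dose to hit Cmax,ss on first dose: D_load = D_maint·R ≈ 2183 × 1.72547 ≈ 3766.70 mg.

3767 mg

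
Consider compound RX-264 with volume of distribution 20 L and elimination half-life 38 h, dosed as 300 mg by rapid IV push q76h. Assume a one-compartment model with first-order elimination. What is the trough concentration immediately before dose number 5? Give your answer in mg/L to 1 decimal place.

5.0 mg/L

f = (1/2)^(τ/t½) = (1/2)^(76/38) ≈ 0.2500.
C₀ = D/Vd = 300/20 ≈ 15.000 mg/L.
Before the 5th dose, 4 doses have been given. Superposition: Cmin = C₀·(f + f² + … + f^4).
≈ 15.000 × (0.2500 + 0.0625 + 0.0156 + 0.0039) ≈ 15.000 × 0.3320 ≈ 4.980 mg/L.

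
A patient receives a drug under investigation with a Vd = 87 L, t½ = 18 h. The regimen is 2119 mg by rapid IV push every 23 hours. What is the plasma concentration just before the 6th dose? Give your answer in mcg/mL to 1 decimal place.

f = (1/2)^(τ/t½) = (1/2)^(23/18) ≈ 0.4124.
C₀ = D/Vd = 2119/87 ≈ 24.356 mcg/mL.
Before the 6th dose, 5 doses have been given. Superposition: Cmin = C₀·(f + f² + … + f^5).
≈ 24.356 × (0.4124 + 0.1701 + 0.0701 + 0.0289 + 0.0119) ≈ 24.356 × 0.6934 ≈ 16.888 mcg/mL.

16.9 mcg/mL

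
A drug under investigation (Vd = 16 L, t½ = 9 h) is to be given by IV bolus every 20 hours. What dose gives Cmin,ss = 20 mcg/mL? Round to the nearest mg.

1173 mg

τ/t½ = 20/9 ≈ 2.2222, so f = (1/2)^(20/9) ≈ 0.214311.
Cmin,ss = (D/Vd)·f/(1−f), so D = Cmin,ss·Vd·(1−f)/f.
D = 20 × 16 × (1−f)/f ≈ 20 × 16 × 3.66612 ≈ 1173.16 mg.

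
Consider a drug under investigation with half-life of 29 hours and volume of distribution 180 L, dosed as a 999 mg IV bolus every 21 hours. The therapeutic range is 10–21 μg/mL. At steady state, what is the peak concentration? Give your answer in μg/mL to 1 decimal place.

Over one 21-h interval, 21/29 ≈ 0.72414 half-lives elapse, leaving f ≈ 0.6054 of each dose.
Accumulation ratio R = 1/(1 − f) ≈ 1/0.3946 ≈ 2.5342.
Single-dose peak C₀ = D/Vd = 999/180 ≈ 5.550 μg/mL.
Steady-state peak Cmax,ss = C₀·R ≈ 5.550 × 2.5342 ≈ 14.065 μg/mL.
Peak 14.1 μg/mL vs MTC 21 μg/mL: below toxic threshold.

14.1 μg/mL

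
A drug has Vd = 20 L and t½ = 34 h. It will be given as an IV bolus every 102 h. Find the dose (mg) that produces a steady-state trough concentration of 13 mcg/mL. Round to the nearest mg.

τ/t½ = 102/34 ≈ 3, so f = (1/2)^(102/34) ≈ 0.125000.
Cmin,ss = (D/Vd)·f/(1−f), so D = Cmin,ss·Vd·(1−f)/f.
D = 13 × 20 × (1−f)/f ≈ 13 × 20 × 7.00000 ≈ 1820.00 mg.

1820 mg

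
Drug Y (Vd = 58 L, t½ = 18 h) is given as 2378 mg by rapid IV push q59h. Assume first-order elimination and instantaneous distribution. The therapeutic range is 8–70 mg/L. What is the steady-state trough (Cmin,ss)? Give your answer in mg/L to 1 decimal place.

τ/t½ = 59/18 ≈ 3.2778, so fraction remaining f = (1/2)^(59/18) ≈ 0.1031.
Single-dose peak C₀ = D/Vd = 2378/58 ≈ 41.000 mg/L.
Steady-state trough Cmin,ss = C₀·f/(1−f) ≈ 41.000 × 0.1031/0.8969 ≈ 4.713 mg/L.
Trough 4.7 mg/L vs MEC 8 mg/L: subtherapeutic.

4.7 mg/L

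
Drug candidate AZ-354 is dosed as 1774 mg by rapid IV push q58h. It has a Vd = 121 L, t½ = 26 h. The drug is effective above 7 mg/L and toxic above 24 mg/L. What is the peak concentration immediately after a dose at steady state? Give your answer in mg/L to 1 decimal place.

18.6 mg/L

k = ln2/t½ = ln2/26 ≈ 0.026660 h⁻¹; fraction remaining f = e^(−kτ) = e^(−0.026660×58) ≈ 0.2130.
Accumulation ratio R = 1/(1 − f) ≈ 1/0.7870 ≈ 1.2706.
Each bolus raises the concentration by D/Vd = 1774/121 ≈ 14.661 mg/L.
Steady-state peak Cmax,ss = C₀·R ≈ 14.661 × 1.2706 ≈ 18.628 mg/L.
Peak 18.6 mg/L vs MTC 24 mg/L: below toxic threshold.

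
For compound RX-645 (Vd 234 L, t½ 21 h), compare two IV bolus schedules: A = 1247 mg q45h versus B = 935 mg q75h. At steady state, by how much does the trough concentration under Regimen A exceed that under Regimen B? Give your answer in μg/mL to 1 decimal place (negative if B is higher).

1.2 μg/mL

Regimen A: f = (1/2)^(45/21) ≈ 0.2264; Cmin,ss = (1247/234)·f/(1−f) ≈ 1.560 μg/mL.
Regimen B: f = (1/2)^(75/21) ≈ 0.0841; Cmin,ss = (935/234)·f/(1−f) ≈ 0.367 μg/mL.
Difference ≈ 1.560 − 0.367 ≈ 1.193 μg/mL.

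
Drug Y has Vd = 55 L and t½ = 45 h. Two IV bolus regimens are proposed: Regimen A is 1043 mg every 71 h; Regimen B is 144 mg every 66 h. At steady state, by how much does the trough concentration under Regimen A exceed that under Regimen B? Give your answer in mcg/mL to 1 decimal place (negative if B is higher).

Regimen A: f = (1/2)^(71/45) ≈ 0.3350; Cmin,ss = (1043/55)·f/(1−f) ≈ 9.553 mcg/mL.
Regimen B: f = (1/2)^(66/45) ≈ 0.3618; Cmin,ss = (144/55)·f/(1−f) ≈ 1.484 mcg/mL.
Difference ≈ 9.553 − 1.484 ≈ 8.069 mcg/mL.

8.1 mcg/mL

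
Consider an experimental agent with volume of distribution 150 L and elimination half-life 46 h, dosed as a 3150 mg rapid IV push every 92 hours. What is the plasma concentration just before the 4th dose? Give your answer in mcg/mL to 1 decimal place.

f = (1/2)^(τ/t½) = (1/2)^(92/46) ≈ 0.2500.
C₀ = D/Vd = 3150/150 ≈ 21.000 mcg/mL.
Before the 4th dose, 3 doses have been given. Superposition: Cmin = C₀·(f + f² + … + f^3).
≈ 21.000 × (0.2500 + 0.0625 + 0.0156) ≈ 21.000 × 0.3281 ≈ 6.890 mcg/mL.

6.9 mcg/mL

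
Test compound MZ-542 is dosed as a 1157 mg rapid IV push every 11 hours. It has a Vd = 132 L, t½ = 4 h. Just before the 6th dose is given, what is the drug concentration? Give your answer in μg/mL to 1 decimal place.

f = (1/2)^(τ/t½) = (1/2)^(11/4) ≈ 0.1487.
C₀ = D/Vd = 1157/132 ≈ 8.765 μg/mL.
Before the 6th dose, 5 doses have been given. Superposition: Cmin = C₀·(f + f² + … + f^5).
≈ 8.765 × (0.1487 + 0.0221 + 0.0033 + 0.0005 + 0.0001) ≈ 8.765 × 0.1747 ≈ 1.531 μg/mL.

1.5 μg/mL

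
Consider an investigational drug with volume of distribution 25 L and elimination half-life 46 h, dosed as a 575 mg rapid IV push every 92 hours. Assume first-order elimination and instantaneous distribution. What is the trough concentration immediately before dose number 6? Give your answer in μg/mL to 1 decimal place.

f = (1/2)^(τ/t½) = (1/2)^(92/46) ≈ 0.2500.
C₀ = D/Vd = 575/25 ≈ 23.000 μg/mL.
Before the 6th dose, 5 doses have been given. Superposition: Cmin = C₀·(f + f² + … + f^5).
≈ 23.000 × (0.2500 + 0.0625 + 0.0156 + 0.0039 + 0.0010) ≈ 23.000 × 0.3330 ≈ 7.659 μg/mL.

7.7 μg/mL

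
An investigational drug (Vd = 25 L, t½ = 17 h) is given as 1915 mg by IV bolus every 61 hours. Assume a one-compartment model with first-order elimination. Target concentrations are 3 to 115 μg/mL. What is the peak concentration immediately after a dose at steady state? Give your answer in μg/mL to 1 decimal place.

83.5 μg/mL

τ/t½ = 61/17 ≈ 3.5882, so fraction remaining f = (1/2)^(61/17) ≈ 0.0831.
Accumulation ratio R = 1/(1 − f) ≈ 1/0.9169 ≈ 1.0906.
Each bolus raises the concentration by D/Vd = 1915/25 ≈ 76.600 μg/mL.
Steady-state peak Cmax,ss = C₀·R ≈ 76.600 × 1.0906 ≈ 83.540 μg/mL.
Peak 83.5 μg/mL vs MTC 115 μg/mL: below toxic threshold.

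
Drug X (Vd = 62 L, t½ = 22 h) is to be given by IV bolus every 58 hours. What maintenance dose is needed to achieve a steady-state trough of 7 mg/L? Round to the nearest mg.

τ/t½ = 58/22 ≈ 2.6364, so f = (1/2)^(58/22) ≈ 0.160833.
Cmin,ss = (D/Vd)·f/(1−f), so D = Cmin,ss·Vd·(1−f)/f.
D = 7 × 62 × (1−f)/f ≈ 7 × 62 × 5.21763 ≈ 2264.45 mg.

2264 mg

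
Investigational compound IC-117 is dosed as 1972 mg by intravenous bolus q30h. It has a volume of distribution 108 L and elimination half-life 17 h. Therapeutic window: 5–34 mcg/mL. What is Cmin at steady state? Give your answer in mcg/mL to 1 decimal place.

7.6 mcg/mL

k = ln2/t½ = ln2/17 ≈ 0.040773 h⁻¹; fraction remaining f = e^(−kτ) = e^(−0.040773×30) ≈ 0.2943.
Accumulation ratio R = 1/(1 − f) ≈ 1/0.7057 ≈ 1.4170.
Single-dose peak C₀ = D/Vd = 1972/108 ≈ 18.259 mcg/mL.
Steady-state peak Cmax,ss = C₀·R ≈ 18.259 × 1.4170 ≈ 25.873 mcg/mL.
One interval later, Cmin,ss = Cmax,ss·e^(−kτ) ≈ 25.873 × 0.2943 ≈ 7.614 mcg/mL.
Trough 7.6 mcg/mL vs MEC 5 mcg/mL: adequate.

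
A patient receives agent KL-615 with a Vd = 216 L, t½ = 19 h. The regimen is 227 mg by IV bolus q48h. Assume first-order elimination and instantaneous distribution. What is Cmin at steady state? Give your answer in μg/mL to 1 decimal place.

0.2 μg/mL

τ/t½ = 48/19 ≈ 2.5263, so fraction remaining f = (1/2)^(48/19) ≈ 0.1736.
Single-dose peak C₀ = D/Vd = 227/216 ≈ 1.051 μg/mL.
Steady-state trough Cmin,ss = C₀·f/(1−f) ≈ 1.051 × 0.1736/0.8264 ≈ 0.221 μg/mL.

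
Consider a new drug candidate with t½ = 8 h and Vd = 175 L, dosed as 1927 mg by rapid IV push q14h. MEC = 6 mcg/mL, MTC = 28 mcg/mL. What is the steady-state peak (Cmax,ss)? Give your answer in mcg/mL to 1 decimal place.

k = ln2/t½ = ln2/8 ≈ 0.086643 h⁻¹; fraction remaining f = e^(−kτ) = e^(−0.086643×14) ≈ 0.2973.
At steady state, accumulation factor R = 1/(1 − e^(−kτ)) ≈ 1.4231.
Single-dose peak C₀ = D/Vd = 1927/175 ≈ 11.011 mcg/mL.
Cmax,ss = C₀/(1 − f) ≈ 11.011/0.7027 ≈ 15.670 mcg/mL.
Peak 15.7 mcg/mL vs MTC 28 mcg/mL: below toxic threshold.

15.7 mcg/mL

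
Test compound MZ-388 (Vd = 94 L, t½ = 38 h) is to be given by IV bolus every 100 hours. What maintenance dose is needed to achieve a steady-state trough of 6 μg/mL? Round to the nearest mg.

2931 mg

τ/t½ = 100/38 ≈ 2.6316, so f = (1/2)^(100/38) ≈ 0.161367.
Cmin,ss = (D/Vd)·f/(1−f), so D = Cmin,ss·Vd·(1−f)/f.
D = 6 × 94 × (1−f)/f ≈ 6 × 94 × 5.19705 ≈ 2931.14 mg.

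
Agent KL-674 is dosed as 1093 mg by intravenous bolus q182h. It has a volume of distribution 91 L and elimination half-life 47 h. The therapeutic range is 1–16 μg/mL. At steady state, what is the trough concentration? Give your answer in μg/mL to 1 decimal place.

Over one 182-h interval, 182/47 ≈ 3.8723 half-lives elapse, leaving f ≈ 0.0683 of each dose.
Accumulation ratio R = 1/(1 − f) ≈ 1/0.9317 ≈ 1.0733.
Single-dose peak C₀ = D/Vd = 1093/91 ≈ 12.011 μg/mL.
Steady-state peak Cmax,ss = C₀·R ≈ 12.011 × 1.0733 ≈ 12.891 μg/mL.
Steady-state trough Cmin,ss = Cmax,ss·f ≈ 12.891 × 0.0683 ≈ 0.880 μg/mL.
Trough 0.9 μg/mL vs MEC 1 μg/mL: subtherapeutic.

0.9 μg/mL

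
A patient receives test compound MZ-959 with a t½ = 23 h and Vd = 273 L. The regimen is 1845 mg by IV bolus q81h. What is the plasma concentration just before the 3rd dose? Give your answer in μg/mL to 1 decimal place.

0.6 μg/mL

f = (1/2)^(τ/t½) = (1/2)^(81/23) ≈ 0.0871.
C₀ = D/Vd = 1845/273 ≈ 6.758 μg/mL.
Before the 3rd dose, 2 doses have been given. Superposition: Cmin = C₀·(f + f²).
≈ 6.758 × (0.0871 + 0.0076) ≈ 6.758 × 0.0947 ≈ 0.640 μg/mL.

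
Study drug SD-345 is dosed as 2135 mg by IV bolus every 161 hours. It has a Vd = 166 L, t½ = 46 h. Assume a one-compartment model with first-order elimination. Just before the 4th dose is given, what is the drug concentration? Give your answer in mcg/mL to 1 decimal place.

1.2 mcg/mL

f = (1/2)^(τ/t½) = (1/2)^(161/46) ≈ 0.0884.
C₀ = D/Vd = 2135/166 ≈ 12.861 mcg/mL.
Before the 4th dose, 3 doses have been given. Superposition: Cmin = C₀·(f + f² + … + f^3).
≈ 12.861 × (0.0884 + 0.0078 + 0.0007) ≈ 12.861 × 0.0969 ≈ 1.246 mcg/mL.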